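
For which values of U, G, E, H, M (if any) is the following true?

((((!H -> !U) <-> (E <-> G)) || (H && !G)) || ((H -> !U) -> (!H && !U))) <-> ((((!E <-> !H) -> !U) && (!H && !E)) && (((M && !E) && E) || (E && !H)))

U = True; G = True; E = True; H = False; M = True

  ((((!H -> !U) <-> (E <-> G)) || (H && !G)) || ((H -> !U) -> (!H && !U))) <-> ((((!E <-> !H) -> !U) && (!H && !E)) && (((M && !E) && E) || (E && !H))) = True
    (((!H -> !U) <-> (E <-> G)) || (H && !G)) || ((H -> !U) -> (!H && !U)) = False
      ((!H -> !U) <-> (E <-> G)) || (H && !G) = False
        (!H -> !U) <-> (E <-> G) = False
          !H -> !U = False
            !H = True
            !U = False
          E <-> G = True
        H && !G = False
          !G = False
      (H -> !U) -> (!H && !U) = False
        H -> !U = True
          !U = False
        !H && !U = False
          !H = True
          !U = False
    (((!E <-> !H) -> !U) && (!H && !E)) && (((M && !E) && E) || (E && !H)) = False
      ((!E <-> !H) -> !U) && (!H && !E) = False
        (!E <-> !H) -> !U = True
          !E <-> !H = False
            !E = False
            !H = True
          !U = False
        !H && !E = False
          !H = True
          !E = False
      ((M && !E) && E) || (E && !H) = True
        (M && !E) && E = False
          M && !E = False
            !E = False
        E && !H = True
          !H = True
The formula evaluates to True.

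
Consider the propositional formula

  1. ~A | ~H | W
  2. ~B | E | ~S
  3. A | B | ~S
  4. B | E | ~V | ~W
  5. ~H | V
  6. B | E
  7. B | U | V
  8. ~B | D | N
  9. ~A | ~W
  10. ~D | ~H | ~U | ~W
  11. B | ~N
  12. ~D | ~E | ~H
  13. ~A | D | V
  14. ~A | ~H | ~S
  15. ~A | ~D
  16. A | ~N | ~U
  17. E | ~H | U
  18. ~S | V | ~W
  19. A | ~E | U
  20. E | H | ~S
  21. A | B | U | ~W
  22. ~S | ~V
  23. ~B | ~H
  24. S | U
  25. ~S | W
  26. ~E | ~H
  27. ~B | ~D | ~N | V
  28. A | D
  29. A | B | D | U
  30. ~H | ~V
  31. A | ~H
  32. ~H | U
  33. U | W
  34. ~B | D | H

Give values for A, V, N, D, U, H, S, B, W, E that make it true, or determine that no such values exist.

A = False, V = False, N = False, D = True, U = True, H = False, S = False, B = False, W = True, E = True

Set A = False.
  then (A | D) forces D = True.
  then (A | ~H) forces H = False.
Set V = False.
Set N = False.
Try U = False:
  (B | U | V) forces B = True.
  (A | ~E | U) forces E = False.
  (~B | E | ~S) forces S = False.
  clause (S | U) is falsified — backtrack.
So U = True.
Set S = False.
Set B = False.
  then (B | E) forces E = True.
Set W = True.
All clauses satisfied.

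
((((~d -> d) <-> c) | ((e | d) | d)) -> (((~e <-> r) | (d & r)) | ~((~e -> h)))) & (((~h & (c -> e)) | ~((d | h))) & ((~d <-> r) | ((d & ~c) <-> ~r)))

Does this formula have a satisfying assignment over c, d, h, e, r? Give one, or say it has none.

c: False; d: True; h: False; e: False; r: False

  (((~d -> d) <-> c) | ((e | d) | d)) -> (((~e <-> r) | (d & r)) | ~((~e -> h))) = True
    ((~d -> d) <-> c) | ((e | d) | d) = True
      (~d -> d) <-> c = False
        ~d -> d = True
          ~d = False
      (e | d) | d = True
        e | d = True
    ((~e <-> r) | (d & r)) | ~((~e -> h)) = True
      (~e <-> r) | (d & r) = False
        ~e <-> r = False
          ~e = True
        d & r = False
      ~((~e -> h)) = True
        ~e -> h = False
          ~e = True
  ((~h & (c -> e)) | ~((d | h))) & ((~d <-> r) | ((d & ~c) <-> ~r)) = True
    (~h & (c -> e)) | ~((d | h)) = True
      ~h & (c -> e) = True
        ~h = True
        c -> e = True
      ~((d | h)) = False
        d | h = True
    (~d <-> r) | ((d & ~c) <-> ~r) = True
      ~d <-> r = True
        ~d = False
      (d & ~c) <-> ~r = True
        d & ~c = True
          ~c = True
        ~r = True
Both conjuncts True, so the formula holds.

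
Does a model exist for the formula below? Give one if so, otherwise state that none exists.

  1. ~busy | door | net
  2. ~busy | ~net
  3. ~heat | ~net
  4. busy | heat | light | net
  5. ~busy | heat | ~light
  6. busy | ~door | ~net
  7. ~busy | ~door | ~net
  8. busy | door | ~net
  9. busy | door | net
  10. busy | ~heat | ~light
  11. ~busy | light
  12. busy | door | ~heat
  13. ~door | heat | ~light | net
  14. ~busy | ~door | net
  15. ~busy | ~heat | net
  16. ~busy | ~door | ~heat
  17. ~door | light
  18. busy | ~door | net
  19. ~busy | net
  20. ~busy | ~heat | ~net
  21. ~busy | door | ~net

Unsatisfiable — no assignment works.

Case net = True:
  (~busy | ~net) forces busy = False.
  (~heat | ~net) forces heat = False.
  (busy | ~door | ~net) forces door = False.
  Clause (busy | door | ~net) is falsified — contradiction.
Case net = False:
  (~busy | net) forces busy = False.
  (busy | door | net) forces door = True.
  Clause (busy | ~door | net) is falsified — contradiction.
Both cases fail, so the formula is unsatisfiable.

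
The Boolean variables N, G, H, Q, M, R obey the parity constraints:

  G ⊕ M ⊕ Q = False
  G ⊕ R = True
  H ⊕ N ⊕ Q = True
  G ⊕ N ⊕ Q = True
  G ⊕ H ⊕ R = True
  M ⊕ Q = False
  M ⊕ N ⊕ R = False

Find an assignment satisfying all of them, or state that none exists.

N = False; G = False; H = False; Q = True; M = True; R = True

G ⊕ M ⊕ Q = F ⊕ T ⊕ T = False ✓
G ⊕ R = F ⊕ T = True ✓
H ⊕ N ⊕ Q = F ⊕ F ⊕ T = True ✓
G ⊕ N ⊕ Q = F ⊕ F ⊕ T = True ✓
G ⊕ H ⊕ R = F ⊕ F ⊕ T = True ✓
M ⊕ Q = T ⊕ T = False ✓
M ⊕ N ⊕ R = T ⊕ F ⊕ T = False ✓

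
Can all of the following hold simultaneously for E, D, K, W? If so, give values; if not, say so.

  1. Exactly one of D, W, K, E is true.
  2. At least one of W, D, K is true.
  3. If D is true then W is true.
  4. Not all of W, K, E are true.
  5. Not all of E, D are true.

E: False, D: False, K: False, W: True

  (1) {D, W, K, E}: 1 true — exactly one ✓
  (2) {W, D, K}: 1 true — at least one ✓
  (3) D=F ⇒ W: vacuous ✓
  (4) {W, K, E}: 1/3 true — not all ✓
  (5) {E, D}: 0/2 true — not all ✓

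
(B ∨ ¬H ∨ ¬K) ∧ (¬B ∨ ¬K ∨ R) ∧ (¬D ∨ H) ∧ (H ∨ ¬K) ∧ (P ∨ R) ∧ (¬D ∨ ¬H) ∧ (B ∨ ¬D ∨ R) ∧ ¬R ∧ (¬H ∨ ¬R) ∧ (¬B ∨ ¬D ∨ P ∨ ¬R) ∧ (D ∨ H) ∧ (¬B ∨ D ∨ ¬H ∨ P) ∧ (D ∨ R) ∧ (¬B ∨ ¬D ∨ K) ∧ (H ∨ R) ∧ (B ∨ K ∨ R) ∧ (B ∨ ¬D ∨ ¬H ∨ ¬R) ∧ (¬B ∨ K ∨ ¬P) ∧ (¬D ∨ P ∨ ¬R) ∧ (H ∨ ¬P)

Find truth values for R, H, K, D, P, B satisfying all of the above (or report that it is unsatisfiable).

Case D = True:
  (¬D ∨ H) forces H = True.
  Clause (¬D ∨ ¬H) is falsified — contradiction.
Case D = False:
  (¬R) forces R = False.
  Clause (D ∨ R) is falsified — contradiction.
Both cases fail, so the formula is unsatisfiable.

Unsatisfiable — no assignment works.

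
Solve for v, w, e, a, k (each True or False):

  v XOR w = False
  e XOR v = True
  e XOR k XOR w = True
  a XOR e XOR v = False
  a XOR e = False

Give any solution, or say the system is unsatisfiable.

v = False, w = False, e = True, a = True, k = False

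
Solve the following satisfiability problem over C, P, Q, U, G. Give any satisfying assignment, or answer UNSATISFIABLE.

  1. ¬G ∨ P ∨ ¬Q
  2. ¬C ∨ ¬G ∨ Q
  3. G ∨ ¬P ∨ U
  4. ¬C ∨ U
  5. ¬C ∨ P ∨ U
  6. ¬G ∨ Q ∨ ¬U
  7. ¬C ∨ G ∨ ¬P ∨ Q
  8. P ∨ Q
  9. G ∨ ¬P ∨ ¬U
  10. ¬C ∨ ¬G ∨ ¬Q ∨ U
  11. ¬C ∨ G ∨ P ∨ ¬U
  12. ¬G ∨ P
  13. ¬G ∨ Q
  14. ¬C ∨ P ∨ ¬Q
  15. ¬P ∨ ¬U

Try C = True:
  (¬C ∨ U) forces U = True.
  (¬P ∨ ¬U) forces P = False.
  (P ∨ Q) forces Q = True.
  clause (¬C ∨ P ∨ ¬Q) is falsified — backtrack.
So C = False.
Set P = False.
  then (P ∨ Q) forces Q = True.
  then (¬G ∨ P) forces G = False.
Set U = True.
All clauses satisfied.

C: False; P: False; Q: True; U: True; G: False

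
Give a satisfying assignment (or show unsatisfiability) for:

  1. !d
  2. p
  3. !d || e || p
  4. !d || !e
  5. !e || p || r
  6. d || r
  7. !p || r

r: True, p: True, e: False, d: False

Unit clause (!d) forces d = False.
Unit clause (p) forces p = True.
In (d || r) only r is left, so r = True.
Set e = False.
Check each clause:
  (!d): !d holds.
  (p): p holds.
  (!d || e || p): !d holds.
  (!d || !e): !d holds.
  (!e || p || r): !e holds.
  (d || r): r holds.
  (!p || r): r holds.
All clauses satisfied.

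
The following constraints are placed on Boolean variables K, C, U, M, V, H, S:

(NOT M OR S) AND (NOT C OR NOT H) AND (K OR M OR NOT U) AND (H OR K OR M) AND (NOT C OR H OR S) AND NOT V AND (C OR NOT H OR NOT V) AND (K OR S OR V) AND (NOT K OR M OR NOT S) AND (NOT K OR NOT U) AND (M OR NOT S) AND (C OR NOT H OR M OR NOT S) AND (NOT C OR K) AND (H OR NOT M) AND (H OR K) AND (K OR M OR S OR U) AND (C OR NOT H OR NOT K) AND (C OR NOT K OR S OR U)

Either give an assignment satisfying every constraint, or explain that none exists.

K = False; C = False; U = True; M = True; V = False; H = True; S = True

Unit clause (NOT V) forces V = False.
Set K = False.
  then (K OR S OR V) forces S = True.
  then (M OR NOT S) forces M = True.
  then (NOT C OR K) forces C = False.
  then (H OR NOT M) forces H = True.
Set U = True.
All clauses satisfied.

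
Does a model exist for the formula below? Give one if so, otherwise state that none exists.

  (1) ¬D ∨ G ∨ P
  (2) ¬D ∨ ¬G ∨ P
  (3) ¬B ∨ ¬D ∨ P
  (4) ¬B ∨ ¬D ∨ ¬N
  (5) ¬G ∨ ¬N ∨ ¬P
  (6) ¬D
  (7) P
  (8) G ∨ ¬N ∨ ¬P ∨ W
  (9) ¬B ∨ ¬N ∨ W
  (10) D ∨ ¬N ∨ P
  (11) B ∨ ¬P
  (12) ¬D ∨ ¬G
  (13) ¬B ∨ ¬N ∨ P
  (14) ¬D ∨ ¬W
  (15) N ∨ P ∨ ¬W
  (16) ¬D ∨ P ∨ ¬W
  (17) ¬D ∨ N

Unit clause (¬D) forces D = False.
Unit clause (P) forces P = True.
In (B ∨ ¬P) only B is left, so B = True.
Set G = False.
Set W = False.
  then (G ∨ ¬N ∨ ¬P ∨ W) forces N = False.
All clauses satisfied.

B = True, G = False, W = False, N = False, D = False, P = True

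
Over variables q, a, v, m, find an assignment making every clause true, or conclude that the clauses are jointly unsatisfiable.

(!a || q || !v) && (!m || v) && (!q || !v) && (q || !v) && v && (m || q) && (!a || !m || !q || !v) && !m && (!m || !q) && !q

Case q = True:
  Clause (!q) is falsified — contradiction.
Case q = False:
  (q || !v) forces v = False.
  Clause (v) is falsified — contradiction.
Both cases fail, so the formula is unsatisfiable.

Unsatisfiable — no assignment works.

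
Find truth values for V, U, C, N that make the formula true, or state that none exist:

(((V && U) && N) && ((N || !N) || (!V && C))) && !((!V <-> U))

V = True; U = True; C = True; N = True

  ((V && U) && N) && ((N || !N) || (!V && C)) = True
    (V && U) && N = True
      V && U = True
    (N || !N) || (!V && C) = True
      N || !N = True
        !N = False
      !V && C = False
        !V = False
  !((!V <-> U)) = True
    !V <-> U = False
      !V = False
Both conjuncts True, so the formula holds.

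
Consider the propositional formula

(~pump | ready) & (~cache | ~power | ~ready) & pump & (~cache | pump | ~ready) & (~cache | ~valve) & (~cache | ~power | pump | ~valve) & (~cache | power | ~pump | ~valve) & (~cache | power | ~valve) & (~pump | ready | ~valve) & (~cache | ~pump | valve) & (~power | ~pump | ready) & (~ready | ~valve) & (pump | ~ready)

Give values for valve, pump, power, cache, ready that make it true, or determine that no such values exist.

Unit clause (pump) forces pump = True.
In (~pump | ready) only ready is left, so ready = True.
In (~ready | ~valve) only ~valve is left, so valve = False.
In (~cache | ~pump | valve) only ~cache is left, so cache = False.
Set power = True.
All clauses satisfied.

valve = False; pump = True; power = True; cache = False; ready = True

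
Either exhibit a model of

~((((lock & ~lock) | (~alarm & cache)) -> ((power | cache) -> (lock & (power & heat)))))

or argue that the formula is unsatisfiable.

cache = True, alarm = False, heat = False, lock = True, power = False

  ~((((lock & ~lock) | (~alarm & cache)) -> ((power | cache) -> (lock & (power & heat))))) = True
    ((lock & ~lock) | (~alarm & cache)) -> ((power | cache) -> (lock & (power & heat))) = False
      (lock & ~lock) | (~alarm & cache) = True
        lock & ~lock = False
          ~lock = False
        ~alarm & cache = True
          ~alarm = True
      (power | cache) -> (lock & (power & heat)) = False
        power | cache = True
        lock & (power & heat) = False
          power & heat = False
The formula evaluates to True.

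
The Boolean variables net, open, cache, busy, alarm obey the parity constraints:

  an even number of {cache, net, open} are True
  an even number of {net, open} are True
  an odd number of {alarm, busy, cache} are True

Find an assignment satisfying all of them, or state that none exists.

net = False, open = False, cache = False, busy = True, alarm = False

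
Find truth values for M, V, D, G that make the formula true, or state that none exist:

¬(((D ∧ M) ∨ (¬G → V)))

M = True, V = False, D = False, G = False

  ¬(((D ∧ M) ∨ (¬G → V))) = True
    (D ∧ M) ∨ (¬G → V) = False
      D ∧ M = False
      ¬G → V = False
        ¬G = True
The formula evaluates to True.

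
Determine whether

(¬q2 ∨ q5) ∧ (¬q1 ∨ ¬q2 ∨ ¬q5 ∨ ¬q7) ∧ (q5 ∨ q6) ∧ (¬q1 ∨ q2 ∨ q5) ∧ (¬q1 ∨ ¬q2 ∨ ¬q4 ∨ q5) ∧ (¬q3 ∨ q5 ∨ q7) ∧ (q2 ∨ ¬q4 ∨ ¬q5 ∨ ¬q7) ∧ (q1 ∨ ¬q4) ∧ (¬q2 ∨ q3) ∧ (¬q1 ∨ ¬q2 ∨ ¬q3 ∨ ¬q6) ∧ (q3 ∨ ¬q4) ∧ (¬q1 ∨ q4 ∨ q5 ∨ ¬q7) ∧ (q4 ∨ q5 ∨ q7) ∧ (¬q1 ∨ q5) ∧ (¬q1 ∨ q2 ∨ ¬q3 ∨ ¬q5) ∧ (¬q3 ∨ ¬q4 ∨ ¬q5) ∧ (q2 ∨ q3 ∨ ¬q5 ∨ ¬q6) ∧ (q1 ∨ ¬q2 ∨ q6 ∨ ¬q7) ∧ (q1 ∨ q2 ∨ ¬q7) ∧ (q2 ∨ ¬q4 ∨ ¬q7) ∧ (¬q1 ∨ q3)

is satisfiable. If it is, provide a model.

Set q1 = False.
  then (q1 ∨ ¬q4) forces q4 = False.
Set q2 = True.
  then (¬q2 ∨ q5) forces q5 = True.
  then (¬q2 ∨ q3) forces q3 = True.
Set q6 = False.
  then (q1 ∨ ¬q2 ∨ q6 ∨ ¬q7) forces q7 = False.
All clauses satisfied.

q1 = False; q2 = True; q3 = True; q4 = False; q5 = True; q6 = False; q7 = False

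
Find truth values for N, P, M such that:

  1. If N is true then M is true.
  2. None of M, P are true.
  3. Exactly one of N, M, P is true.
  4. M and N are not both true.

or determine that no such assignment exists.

No satisfying assignment exists.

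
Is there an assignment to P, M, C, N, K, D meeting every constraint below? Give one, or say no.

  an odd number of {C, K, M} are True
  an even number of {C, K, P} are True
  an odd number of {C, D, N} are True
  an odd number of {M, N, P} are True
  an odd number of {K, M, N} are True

P = True; M = False; C = False; N = False; K = True; D = True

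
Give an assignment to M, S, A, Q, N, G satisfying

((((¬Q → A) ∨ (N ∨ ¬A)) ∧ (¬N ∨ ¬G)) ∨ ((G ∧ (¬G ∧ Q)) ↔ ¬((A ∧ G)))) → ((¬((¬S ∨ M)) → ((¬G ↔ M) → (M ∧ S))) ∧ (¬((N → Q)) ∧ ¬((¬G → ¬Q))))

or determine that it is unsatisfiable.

M = True, S = False, A = False, Q = True, N = True, G = True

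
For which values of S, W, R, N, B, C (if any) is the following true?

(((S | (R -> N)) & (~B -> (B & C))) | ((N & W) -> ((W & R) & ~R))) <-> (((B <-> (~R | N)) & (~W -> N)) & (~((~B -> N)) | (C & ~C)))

S=T, W=T, R=F, N=T, B=F, C=F

  (((S | (R -> N)) & (~B -> (B & C))) | ((N & W) -> ((W & R) & ~R))) <-> (((B <-> (~R | N)) & (~W -> N)) & (~((~B -> N)) | (C & ~C))) = True
    ((S | (R -> N)) & (~B -> (B & C))) | ((N & W) -> ((W & R) & ~R)) = False
      (S | (R -> N)) & (~B -> (B & C)) = False
        S | (R -> N) = True
          R -> N = True
        ~B -> (B & C) = False
          ~B = True
          B & C = False
      (N & W) -> ((W & R) & ~R) = False
        N & W = True
        (W & R) & ~R = False
          W & R = False
          ~R = True
    ((B <-> (~R | N)) & (~W -> N)) & (~((~B -> N)) | (C & ~C)) = False
      (B <-> (~R | N)) & (~W -> N) = False
        B <-> (~R | N) = False
          ~R | N = True
            ~R = True
        ~W -> N = True
          ~W = False
      ~((~B -> N)) | (C & ~C) = False
        ~((~B -> N)) = False
          ~B -> N = True
            ~B = True
        C & ~C = False
          ~C = True
The formula evaluates to True.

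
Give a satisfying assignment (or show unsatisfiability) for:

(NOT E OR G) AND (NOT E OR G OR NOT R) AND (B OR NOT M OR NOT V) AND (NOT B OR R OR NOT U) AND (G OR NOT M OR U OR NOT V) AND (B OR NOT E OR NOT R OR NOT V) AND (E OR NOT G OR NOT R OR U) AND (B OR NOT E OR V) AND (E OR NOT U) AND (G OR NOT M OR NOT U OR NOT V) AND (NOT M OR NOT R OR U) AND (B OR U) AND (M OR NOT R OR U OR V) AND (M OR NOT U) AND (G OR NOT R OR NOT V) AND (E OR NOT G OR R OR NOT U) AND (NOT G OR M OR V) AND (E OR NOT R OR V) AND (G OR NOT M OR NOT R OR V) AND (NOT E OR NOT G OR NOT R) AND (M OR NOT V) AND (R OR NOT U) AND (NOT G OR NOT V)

M=T, G=T, E=T, U=F, B=T, R=F, V=F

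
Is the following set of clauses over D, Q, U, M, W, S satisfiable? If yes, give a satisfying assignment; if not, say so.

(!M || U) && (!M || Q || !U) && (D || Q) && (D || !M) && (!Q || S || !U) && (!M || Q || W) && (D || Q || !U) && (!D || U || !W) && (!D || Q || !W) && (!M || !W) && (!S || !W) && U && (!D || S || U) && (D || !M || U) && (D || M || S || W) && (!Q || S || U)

D: False; Q: True; U: True; M: False; W: False; S: True

Unit clause (U) forces U = True.
Set D = False.
  then (D || Q) forces Q = True.
  then (D || !M) forces M = False.
  then (!Q || S || !U) forces S = True.
  then (!S || !W) forces W = False.
All clauses satisfied.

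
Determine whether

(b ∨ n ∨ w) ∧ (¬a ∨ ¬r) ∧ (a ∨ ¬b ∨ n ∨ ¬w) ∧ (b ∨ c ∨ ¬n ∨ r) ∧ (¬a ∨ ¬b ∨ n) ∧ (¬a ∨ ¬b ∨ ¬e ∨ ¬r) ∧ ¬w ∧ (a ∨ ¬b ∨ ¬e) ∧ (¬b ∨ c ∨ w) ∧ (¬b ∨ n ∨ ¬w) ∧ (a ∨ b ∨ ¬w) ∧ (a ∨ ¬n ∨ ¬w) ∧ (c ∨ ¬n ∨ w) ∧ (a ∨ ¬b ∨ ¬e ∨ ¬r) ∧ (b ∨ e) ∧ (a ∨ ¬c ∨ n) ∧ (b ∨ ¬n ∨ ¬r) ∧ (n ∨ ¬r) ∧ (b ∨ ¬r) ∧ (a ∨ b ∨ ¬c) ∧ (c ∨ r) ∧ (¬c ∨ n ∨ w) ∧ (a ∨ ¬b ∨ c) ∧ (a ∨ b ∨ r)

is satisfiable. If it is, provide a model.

a=T; c=T; e=T; w=F; n=T; r=F; b=T

Unit clause (¬w) forces w = False.
Set a = True.
  then (¬a ∨ ¬r) forces r = False.
  then (c ∨ r) forces c = True.
  then (¬c ∨ n ∨ w) forces n = True.
Set e = True.
Set b = True.
All clauses satisfied.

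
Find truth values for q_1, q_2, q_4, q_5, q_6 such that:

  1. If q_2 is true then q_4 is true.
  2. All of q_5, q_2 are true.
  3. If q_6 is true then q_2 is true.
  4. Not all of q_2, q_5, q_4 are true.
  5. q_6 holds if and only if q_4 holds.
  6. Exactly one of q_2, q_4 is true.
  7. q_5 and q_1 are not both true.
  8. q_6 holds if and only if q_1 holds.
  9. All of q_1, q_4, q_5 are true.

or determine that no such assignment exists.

Case q_1 = True:
  (2) forces q_5 = True.
  Constraint (7) is violated (q_5=T, q_1=T) — contradiction.
Case q_1 = False:
  Constraint (9) is violated (q_1=F) — contradiction.
Both cases fail — unsatisfiable.

Unsatisfiable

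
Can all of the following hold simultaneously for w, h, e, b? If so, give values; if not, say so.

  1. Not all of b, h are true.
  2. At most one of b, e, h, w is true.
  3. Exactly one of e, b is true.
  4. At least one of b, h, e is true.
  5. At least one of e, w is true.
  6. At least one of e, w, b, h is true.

w = False; h = False; e = True; b = False

  (1) {b, h}: 0/2 true — not all ✓
  (2) {b, e, h, w}: 1 true — at most one ✓
  (3) {e, b}: 1 true — exactly one ✓
  (4) {b, h, e}: 1 true — at least one ✓
  (5) {e, w}: 1 true — at least one ✓
  (6) {e, w, b, h}: 1 true — at least one ✓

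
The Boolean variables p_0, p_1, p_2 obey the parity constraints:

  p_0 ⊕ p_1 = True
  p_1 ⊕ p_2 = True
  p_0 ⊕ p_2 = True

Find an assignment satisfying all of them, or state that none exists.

Unsatisfiable

Adding constraints 1, 2, 3 mod 2: every variable appears an even number of times on the left, so the left side is 0.
But the right sides sum to 1 (mod 2). 0 ≠ 1 — the system is inconsistent.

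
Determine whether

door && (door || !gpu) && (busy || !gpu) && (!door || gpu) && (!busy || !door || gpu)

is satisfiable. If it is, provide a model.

busy = True, gpu = True, door = True

Unit clause (door) forces door = True.
In (!door || gpu) only gpu is left, so gpu = True.
In (busy || !gpu) only busy is left, so busy = True.
Check each clause:
  (door): door holds.
  (door || !gpu): door holds.
  (busy || !gpu): busy holds.
  (!door || gpu): gpu holds.
  (!busy || !door || gpu): gpu holds.
All clauses satisfied.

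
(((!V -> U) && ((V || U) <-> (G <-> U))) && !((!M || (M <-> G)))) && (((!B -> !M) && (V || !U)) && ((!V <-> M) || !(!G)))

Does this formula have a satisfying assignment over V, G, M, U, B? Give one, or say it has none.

Unsatisfiable

Case M = True: the formula simplifies to (((!V -> U) && ((V || U) <-> (G <-> U))) && !G) && ((B && (V || !U)) && (!V || !(!G))).
  G = True: the conjunct !G is False.
  G = False: simplifies to ((!V -> U) && ((V || U) <-> !U)) && ((B && (V || !U)) && !V).
    U = True: the conjunct (V || U) <-> !U becomes (V || True) <-> !True = False.
    U = False: simplifies to (V && V) && (B && !V).
      V = True: the conjunct !V is False.
      V = False: the conjunct V is False.
Case M = False: the conjunct !((!M || (M <-> G))) becomes !((True || !G)) = False.
Both cases fail — unsatisfiable.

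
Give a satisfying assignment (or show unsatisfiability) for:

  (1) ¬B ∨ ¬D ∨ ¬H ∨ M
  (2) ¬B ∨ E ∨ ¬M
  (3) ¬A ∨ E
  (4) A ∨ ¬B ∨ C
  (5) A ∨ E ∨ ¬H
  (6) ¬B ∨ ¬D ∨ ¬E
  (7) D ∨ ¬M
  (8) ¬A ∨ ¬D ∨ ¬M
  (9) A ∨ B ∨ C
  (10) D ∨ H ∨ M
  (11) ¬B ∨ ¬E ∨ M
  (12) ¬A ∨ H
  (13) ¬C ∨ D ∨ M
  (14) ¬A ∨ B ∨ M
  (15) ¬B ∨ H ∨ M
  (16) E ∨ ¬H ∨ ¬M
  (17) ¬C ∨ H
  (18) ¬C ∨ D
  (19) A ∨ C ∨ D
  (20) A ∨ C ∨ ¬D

H = True; M = False; C = True; D = True; E = True; B = False; A = False

Try H = False:
  (¬A ∨ H) forces A = False.
  (¬C ∨ H) forces C = False.
  (A ∨ ¬B ∨ C) forces B = False.
  clause (A ∨ B ∨ C) is falsified — backtrack.
So H = True.
Set M = False.
Set C = True.
  then (¬C ∨ D ∨ M) forces D = True.
  then (¬B ∨ ¬D ∨ ¬H ∨ M) forces B = False.
  then (¬A ∨ B ∨ M) forces A = False.
  then (A ∨ E ∨ ¬H) forces E = True.
All clauses satisfied.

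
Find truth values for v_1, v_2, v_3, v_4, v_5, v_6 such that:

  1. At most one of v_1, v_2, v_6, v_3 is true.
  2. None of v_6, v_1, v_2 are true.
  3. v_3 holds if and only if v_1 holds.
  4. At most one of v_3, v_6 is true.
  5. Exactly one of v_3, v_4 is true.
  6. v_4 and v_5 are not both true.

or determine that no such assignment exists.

v_1: False; v_2: False; v_3: False; v_4: True; v_5: False; v_6: False

  (1) {v_1, v_2, v_6, v_3}: 0 true — at most one ✓
  (2) {v_6, v_1, v_2}: 0 true — none ✓
  (3) v_3=F, v_1=F — same ✓
  (4) {v_3, v_6}: 0 true — at most one ✓
  (5) {v_3, v_4}: 1 true — exactly one ✓
  (6) v_4=T, v_5=F — not both ✓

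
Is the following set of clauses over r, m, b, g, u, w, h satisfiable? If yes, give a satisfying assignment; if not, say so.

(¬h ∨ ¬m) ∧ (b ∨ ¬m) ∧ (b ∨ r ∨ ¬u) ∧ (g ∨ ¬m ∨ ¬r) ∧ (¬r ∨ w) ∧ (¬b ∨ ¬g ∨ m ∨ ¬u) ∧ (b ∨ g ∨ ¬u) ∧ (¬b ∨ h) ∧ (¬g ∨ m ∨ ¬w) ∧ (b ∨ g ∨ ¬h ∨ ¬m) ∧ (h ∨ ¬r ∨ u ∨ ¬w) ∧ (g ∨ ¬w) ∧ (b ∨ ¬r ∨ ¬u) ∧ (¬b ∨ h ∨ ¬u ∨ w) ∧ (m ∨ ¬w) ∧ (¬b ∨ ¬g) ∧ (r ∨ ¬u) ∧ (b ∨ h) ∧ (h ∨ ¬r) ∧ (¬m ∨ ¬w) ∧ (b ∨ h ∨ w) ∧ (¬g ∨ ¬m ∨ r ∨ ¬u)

r = False; m = False; b = True; g = False; u = False; w = False; h = True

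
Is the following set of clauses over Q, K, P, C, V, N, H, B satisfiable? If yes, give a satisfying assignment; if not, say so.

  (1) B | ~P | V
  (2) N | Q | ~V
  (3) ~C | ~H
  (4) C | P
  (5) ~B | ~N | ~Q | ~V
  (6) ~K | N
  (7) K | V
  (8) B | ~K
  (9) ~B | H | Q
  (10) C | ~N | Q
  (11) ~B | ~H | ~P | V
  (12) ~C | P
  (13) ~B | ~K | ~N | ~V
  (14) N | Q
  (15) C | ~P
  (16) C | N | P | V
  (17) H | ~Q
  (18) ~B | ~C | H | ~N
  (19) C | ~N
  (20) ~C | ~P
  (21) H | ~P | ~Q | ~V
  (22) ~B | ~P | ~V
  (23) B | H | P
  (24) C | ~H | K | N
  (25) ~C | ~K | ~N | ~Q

Case P = True:
  (C | ~P) forces C = True.
  Clause (~C | ~P) is falsified — contradiction.
Case P = False:
  (C | P) forces C = True.
  Clause (~C | P) is falsified — contradiction.
Both cases fail, so the formula is unsatisfiable.

The formula is unsatisfiable.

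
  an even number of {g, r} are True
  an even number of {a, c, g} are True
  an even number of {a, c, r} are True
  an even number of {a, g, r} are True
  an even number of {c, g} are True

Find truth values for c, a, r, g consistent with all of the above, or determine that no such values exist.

c=T; a=F; r=T; g=T

{g, r}: 2 true → even ✓
{a, c, g}: 2 true → even ✓
{a, c, r}: 2 true → even ✓
{a, g, r}: 2 true → even ✓
{c, g}: 2 true → even ✓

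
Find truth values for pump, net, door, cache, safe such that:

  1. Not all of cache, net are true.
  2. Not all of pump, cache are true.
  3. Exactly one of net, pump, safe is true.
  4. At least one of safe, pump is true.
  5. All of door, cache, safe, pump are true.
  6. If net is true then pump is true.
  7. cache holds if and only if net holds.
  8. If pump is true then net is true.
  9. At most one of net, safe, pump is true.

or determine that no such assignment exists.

Case cache = True:
  (1) with cache=T forces net = False.
  Constraint (7) is violated (cache=T, net=F) — contradiction.
Case cache = False:
  Constraint (5) is violated (cache=F) — contradiction.
Both cases fail — unsatisfiable.

The formula is unsatisfiable.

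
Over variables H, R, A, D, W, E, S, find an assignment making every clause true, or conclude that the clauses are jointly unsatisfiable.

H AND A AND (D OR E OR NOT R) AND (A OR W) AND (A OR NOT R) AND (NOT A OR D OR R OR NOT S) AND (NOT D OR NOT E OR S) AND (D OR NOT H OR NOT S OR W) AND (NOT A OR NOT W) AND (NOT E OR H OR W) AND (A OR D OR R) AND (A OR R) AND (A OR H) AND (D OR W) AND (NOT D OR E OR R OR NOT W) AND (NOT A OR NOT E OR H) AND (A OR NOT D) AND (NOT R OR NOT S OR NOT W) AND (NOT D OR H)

H: True, R: False, A: True, D: True, W: False, E: False, S: False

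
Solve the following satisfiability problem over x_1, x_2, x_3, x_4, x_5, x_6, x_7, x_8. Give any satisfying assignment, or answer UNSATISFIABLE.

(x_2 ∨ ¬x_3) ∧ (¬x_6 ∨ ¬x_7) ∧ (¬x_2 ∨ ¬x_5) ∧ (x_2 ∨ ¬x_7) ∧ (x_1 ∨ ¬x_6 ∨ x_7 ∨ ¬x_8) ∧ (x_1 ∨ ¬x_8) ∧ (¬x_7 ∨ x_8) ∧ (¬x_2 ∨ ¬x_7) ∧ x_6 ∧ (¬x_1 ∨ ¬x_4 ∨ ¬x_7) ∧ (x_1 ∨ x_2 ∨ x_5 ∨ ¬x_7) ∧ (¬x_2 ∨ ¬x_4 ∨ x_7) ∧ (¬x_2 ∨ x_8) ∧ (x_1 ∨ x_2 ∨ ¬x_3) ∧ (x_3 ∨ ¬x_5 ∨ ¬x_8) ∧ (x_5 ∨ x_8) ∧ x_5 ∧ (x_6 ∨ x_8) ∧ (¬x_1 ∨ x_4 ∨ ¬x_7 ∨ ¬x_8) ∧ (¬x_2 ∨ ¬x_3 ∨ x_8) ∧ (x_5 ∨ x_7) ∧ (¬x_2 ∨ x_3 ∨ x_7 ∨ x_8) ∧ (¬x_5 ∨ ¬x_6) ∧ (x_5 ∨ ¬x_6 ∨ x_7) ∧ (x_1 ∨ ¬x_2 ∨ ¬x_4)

Case x_6 = True:
  (¬x_6 ∨ ¬x_7) forces x_7 = False.
  (x_5) forces x_5 = True.
  Clause (¬x_5 ∨ ¬x_6) is falsified — contradiction.
Case x_6 = False:
  Clause (x_6) is falsified — contradiction.
Both cases fail, so the formula is unsatisfiable.

No satisfying assignment exists.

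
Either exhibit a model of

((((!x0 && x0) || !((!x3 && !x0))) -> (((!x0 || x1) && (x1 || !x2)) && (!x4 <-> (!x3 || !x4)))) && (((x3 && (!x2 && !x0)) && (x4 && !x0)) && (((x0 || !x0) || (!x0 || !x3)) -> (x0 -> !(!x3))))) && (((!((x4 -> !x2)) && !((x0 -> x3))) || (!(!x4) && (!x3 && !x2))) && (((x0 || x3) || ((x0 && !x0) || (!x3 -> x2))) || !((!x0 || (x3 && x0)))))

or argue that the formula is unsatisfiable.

UNSATISFIABLE

Case x3 = True: the conjunct (!((x4 -> !x2)) && !((x0 -> x3))) || (!(!x4) && (!x3 && !x2)) becomes (!((x4 -> !x2)) && False) || (!(!x4) && False) = False.
Case x3 = False: the conjunct x3 is False.
Both cases fail — unsatisfiable.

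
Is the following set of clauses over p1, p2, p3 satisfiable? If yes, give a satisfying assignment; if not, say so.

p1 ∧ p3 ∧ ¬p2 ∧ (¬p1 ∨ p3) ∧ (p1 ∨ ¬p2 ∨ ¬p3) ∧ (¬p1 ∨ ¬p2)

p1=T, p2=F, p3=T

Unit clause (p1) forces p1 = True.
Unit clause (p3) forces p3 = True.
Unit clause (¬p2) forces p2 = False.
Check each clause:
  (p1): p1 holds.
  (p3): p3 holds.
  (¬p2): ¬p2 holds.
  (¬p1 ∨ p3): p3 holds.
  (p1 ∨ ¬p2 ∨ ¬p3): p1 holds.
  (¬p1 ∨ ¬p2): ¬p2 holds.
All clauses satisfied.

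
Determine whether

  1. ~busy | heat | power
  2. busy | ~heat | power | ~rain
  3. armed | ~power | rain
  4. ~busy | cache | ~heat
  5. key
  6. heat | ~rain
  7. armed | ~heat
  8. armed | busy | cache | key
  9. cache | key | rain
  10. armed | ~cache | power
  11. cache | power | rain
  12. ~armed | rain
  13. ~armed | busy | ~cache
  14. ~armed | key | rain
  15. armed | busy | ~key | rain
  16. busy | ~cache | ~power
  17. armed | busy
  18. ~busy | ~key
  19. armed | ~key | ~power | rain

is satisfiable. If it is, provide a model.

Unit clause (key) forces key = True.
In (~busy | ~key) only ~busy is left, so busy = False.
In (armed | busy) only armed is left, so armed = True.
In (~armed | rain) only rain is left, so rain = True.
In (~armed | busy | ~cache) only ~cache is left, so cache = False.
In (heat | ~rain) only heat is left, so heat = True.
In (busy | ~heat | power | ~rain) only power is left, so power = True.
All clauses satisfied.

cache: False, key: True, heat: True, armed: True, power: True, rain: True, busy: False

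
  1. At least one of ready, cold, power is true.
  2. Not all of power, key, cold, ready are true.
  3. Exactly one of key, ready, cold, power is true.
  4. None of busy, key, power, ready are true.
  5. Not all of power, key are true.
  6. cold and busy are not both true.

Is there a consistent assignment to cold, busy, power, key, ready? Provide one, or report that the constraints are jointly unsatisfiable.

cold: True, busy: False, power: False, key: False, ready: False

  (1) {ready, cold, power}: 1 true — at least one ✓
  (2) {power, key, cold, ready}: 1/4 true — not all ✓
  (3) {key, ready, cold, power}: 1 true — exactly one ✓
  (4) {busy, key, power, ready}: 0 true — none ✓
  (5) {power, key}: 0/2 true — not all ✓
  (6) cold=T, busy=F — not both ✓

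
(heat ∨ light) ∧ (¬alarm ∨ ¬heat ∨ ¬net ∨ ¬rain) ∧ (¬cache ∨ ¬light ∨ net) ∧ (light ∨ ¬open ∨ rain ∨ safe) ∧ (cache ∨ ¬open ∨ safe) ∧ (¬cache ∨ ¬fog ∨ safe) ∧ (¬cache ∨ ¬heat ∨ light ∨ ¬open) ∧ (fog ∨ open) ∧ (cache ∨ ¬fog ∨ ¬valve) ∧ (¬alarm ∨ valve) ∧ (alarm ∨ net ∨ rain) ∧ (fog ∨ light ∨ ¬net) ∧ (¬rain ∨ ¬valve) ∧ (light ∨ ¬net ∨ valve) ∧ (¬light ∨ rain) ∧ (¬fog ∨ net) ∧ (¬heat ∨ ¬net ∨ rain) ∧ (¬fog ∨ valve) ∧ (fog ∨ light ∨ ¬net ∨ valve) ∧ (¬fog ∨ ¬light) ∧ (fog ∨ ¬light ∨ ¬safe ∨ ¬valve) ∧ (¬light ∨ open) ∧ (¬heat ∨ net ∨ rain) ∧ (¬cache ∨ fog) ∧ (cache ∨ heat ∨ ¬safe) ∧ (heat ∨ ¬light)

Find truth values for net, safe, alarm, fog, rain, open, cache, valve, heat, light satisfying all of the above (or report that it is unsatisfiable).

Set net = False.
  then (¬fog ∨ net) forces fog = False.
  then (¬cache ∨ fog) forces cache = False.
  then (fog ∨ open) forces open = True.
  then (cache ∨ ¬open ∨ safe) forces safe = True.
  then (cache ∨ heat ∨ ¬safe) forces heat = True.
  then (¬heat ∨ net ∨ rain) forces rain = True.
  then (¬rain ∨ ¬valve) forces valve = False.
  then (¬alarm ∨ valve) forces alarm = False.
Set light = True.
All clauses satisfied.

net: False; safe: True; alarm: False; fog: False; rain: True; open: True; cache: False; valve: False; heat: True; light: True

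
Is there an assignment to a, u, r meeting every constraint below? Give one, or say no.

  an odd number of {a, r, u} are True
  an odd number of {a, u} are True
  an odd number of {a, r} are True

a=T, u=F, r=F

{a, r, u}: 1 true → odd ✓
{a, u}: 1 true → odd ✓
{a, r}: 1 true → odd ✓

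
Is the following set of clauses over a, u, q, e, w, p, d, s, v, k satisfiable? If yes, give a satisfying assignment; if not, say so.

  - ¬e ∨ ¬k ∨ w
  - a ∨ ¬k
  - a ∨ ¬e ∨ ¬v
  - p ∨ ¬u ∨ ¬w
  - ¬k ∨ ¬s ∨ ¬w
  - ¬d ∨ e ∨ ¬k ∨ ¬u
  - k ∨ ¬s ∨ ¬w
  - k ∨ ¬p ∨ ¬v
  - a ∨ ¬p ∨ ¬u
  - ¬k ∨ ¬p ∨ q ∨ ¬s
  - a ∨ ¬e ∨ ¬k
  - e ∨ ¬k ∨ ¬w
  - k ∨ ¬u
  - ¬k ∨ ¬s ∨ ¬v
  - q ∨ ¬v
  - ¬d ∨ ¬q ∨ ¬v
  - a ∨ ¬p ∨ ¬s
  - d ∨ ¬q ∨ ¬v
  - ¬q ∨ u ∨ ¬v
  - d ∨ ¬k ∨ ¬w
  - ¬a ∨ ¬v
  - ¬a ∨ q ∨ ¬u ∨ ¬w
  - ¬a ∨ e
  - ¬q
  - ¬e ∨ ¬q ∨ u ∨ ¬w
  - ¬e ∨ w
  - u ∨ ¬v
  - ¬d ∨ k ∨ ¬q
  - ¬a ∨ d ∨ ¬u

Unit clause (¬q) forces q = False.
In (q ∨ ¬v) only ¬v is left, so v = False.
Set a = True.
  then (¬a ∨ e) forces e = True.
  then (¬e ∨ w) forces w = True.
  then (¬a ∨ q ∨ ¬u ∨ ¬w) forces u = False.
Set p = True.
Set d = False.
  then (d ∨ ¬k ∨ ¬w) forces k = False.
  then (k ∨ ¬s ∨ ¬w) forces s = False.
All clauses satisfied.

a = True, u = False, q = False, e = True, w = True, p = True, d = False, s = False, v = False, k = False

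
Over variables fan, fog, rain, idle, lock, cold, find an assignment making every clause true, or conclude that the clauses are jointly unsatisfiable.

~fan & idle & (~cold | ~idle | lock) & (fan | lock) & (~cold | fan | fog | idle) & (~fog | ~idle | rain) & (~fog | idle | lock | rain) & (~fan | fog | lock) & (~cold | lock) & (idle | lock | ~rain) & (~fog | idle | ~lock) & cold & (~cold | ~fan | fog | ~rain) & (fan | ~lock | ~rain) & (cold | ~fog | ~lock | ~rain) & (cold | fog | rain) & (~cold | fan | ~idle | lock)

Unit clause (~fan) forces fan = False.
Unit clause (idle) forces idle = True.
In (fan | lock) only lock is left, so lock = True.
Unit clause (cold) forces cold = True.
In (fan | ~lock | ~rain) only ~rain is left, so rain = False.
In (~fog | ~idle | rain) only ~fog is left, so fog = False.
All clauses satisfied.

fan=F, fog=F, rain=F, idle=T, lock=T, cold=T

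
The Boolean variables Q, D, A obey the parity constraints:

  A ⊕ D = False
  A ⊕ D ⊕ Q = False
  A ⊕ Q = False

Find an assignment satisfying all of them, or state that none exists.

Q = False; D = False; A = False

A ⊕ D = F ⊕ F = False ✓
A ⊕ D ⊕ Q = F ⊕ F ⊕ F = False ✓
A ⊕ Q = F ⊕ F = False ✓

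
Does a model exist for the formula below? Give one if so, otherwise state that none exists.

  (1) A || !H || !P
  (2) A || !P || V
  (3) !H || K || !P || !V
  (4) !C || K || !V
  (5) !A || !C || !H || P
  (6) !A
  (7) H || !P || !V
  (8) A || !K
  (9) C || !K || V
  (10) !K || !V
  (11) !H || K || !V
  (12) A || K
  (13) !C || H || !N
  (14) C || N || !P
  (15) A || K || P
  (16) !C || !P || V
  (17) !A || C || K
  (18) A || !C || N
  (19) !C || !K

Case A = True:
  Clause (!A) is falsified — contradiction.
Case A = False:
  (A || !K) forces K = False.
  Clause (A || K) is falsified — contradiction.
Both cases fail, so the formula is unsatisfiable.

The formula is unsatisfiable.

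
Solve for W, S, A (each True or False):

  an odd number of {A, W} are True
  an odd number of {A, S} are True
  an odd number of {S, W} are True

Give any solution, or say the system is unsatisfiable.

Unsatisfiable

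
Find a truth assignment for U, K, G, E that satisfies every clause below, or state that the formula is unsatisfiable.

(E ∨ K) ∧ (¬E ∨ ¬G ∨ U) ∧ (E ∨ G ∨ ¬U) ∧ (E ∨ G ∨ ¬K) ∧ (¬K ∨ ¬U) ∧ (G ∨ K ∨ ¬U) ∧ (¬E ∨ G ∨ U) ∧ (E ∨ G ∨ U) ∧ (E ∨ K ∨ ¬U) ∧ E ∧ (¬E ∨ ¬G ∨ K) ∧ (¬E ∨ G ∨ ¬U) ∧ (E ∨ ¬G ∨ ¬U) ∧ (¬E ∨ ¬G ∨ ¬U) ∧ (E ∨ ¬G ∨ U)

Unsatisfiable

Case G = True:
  (E) forces E = True.
  (¬E ∨ ¬G ∨ U) forces U = True.
  Clause (¬E ∨ ¬G ∨ ¬U) is falsified — contradiction.
Case G = False:
  (E) forces E = True.
  (¬E ∨ G ∨ U) forces U = True.
  Clause (¬E ∨ G ∨ ¬U) is falsified — contradiction.
Both cases fail, so the formula is unsatisfiable.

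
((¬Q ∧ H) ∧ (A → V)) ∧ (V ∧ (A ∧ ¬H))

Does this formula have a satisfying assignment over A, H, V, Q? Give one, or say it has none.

Unsatisfiable

Case H = True: the conjunct ¬H is False.
Case H = False: the conjunct H is False.
Both cases fail — unsatisfiable.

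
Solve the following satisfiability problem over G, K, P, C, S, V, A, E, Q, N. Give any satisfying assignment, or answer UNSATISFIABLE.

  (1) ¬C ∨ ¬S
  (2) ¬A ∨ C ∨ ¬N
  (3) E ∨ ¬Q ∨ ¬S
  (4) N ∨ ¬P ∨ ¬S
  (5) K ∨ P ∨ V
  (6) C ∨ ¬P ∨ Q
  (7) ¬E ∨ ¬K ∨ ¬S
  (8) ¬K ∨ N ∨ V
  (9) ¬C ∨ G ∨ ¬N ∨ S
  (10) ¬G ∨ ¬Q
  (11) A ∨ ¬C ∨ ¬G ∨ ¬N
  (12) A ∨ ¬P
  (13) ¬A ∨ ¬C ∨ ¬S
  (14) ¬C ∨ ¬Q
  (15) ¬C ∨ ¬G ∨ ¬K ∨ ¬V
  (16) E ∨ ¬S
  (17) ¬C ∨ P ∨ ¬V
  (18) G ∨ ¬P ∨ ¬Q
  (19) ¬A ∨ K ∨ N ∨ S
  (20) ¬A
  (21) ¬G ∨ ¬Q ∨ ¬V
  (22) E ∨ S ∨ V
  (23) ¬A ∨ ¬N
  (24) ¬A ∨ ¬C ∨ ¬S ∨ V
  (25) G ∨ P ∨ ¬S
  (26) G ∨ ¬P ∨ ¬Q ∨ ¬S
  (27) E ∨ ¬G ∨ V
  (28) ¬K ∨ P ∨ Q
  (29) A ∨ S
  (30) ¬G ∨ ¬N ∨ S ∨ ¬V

G = True; K = False; P = False; C = False; S = True; V = True; A = False; E = True; Q = False; N = True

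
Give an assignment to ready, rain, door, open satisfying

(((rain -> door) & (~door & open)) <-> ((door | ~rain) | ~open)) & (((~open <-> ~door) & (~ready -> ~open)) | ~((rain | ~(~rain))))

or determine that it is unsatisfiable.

ready = False, rain = False, door = False, open = True

  ((rain -> door) & (~door & open)) <-> ((door | ~rain) | ~open) = True
    (rain -> door) & (~door & open) = True
      rain -> door = True
      ~door & open = True
        ~door = True
    (door | ~rain) | ~open = True
      door | ~rain = True
        ~rain = True
      ~open = False
  ((~open <-> ~door) & (~ready -> ~open)) | ~((rain | ~(~rain))) = True
    (~open <-> ~door) & (~ready -> ~open) = False
      ~open <-> ~door = False
        ~open = False
        ~door = True
      ~ready -> ~open = False
        ~ready = True
        ~open = False
    ~((rain | ~(~rain))) = True
      rain | ~(~rain) = False
        ~(~rain) = False
          ~rain = True
Both conjuncts True, so the formula holds.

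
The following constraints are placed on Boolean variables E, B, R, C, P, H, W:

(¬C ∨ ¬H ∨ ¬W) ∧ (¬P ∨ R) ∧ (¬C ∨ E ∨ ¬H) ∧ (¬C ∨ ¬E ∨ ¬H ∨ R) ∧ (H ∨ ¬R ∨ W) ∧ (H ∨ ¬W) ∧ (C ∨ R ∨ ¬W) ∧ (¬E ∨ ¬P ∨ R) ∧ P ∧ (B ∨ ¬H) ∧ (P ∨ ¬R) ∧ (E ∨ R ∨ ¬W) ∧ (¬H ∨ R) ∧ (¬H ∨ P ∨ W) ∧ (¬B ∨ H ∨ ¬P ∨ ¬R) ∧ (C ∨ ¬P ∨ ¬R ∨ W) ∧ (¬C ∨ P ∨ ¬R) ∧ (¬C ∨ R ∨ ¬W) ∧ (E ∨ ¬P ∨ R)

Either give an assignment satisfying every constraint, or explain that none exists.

E: True, B: True, R: True, C: True, P: True, H: True, W: False

Unit clause (P) forces P = True.
In (¬P ∨ R) only R is left, so R = True.
Set E = True.
Set B = True.
  then (¬B ∨ H ∨ ¬P ∨ ¬R) forces H = True.
Set C = True.
  then (¬C ∨ ¬H ∨ ¬W) forces W = False.
All clauses satisfied.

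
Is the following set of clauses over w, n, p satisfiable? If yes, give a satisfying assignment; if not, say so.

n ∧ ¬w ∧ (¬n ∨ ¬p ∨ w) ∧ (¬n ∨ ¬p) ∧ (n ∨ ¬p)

Unit clause (n) forces n = True.
Unit clause (¬w) forces w = False.
In (¬n ∨ ¬p ∨ w) only ¬p is left, so p = False.
Check each clause:
  (n): n holds.
  (¬w): ¬w holds.
  (¬n ∨ ¬p ∨ w): ¬p holds.
  (¬n ∨ ¬p): ¬p holds.
  (n ∨ ¬p): n holds.
All clauses satisfied.

w = False, n = True, p = False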